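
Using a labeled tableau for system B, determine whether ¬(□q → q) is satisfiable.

1. ¬(□q → q), u
2. □q, u
3. ¬q, u
4. q, u
Accessibility: uRu
Branch closes: q and ¬q both at u.
Every branch closes; the branch above is one of them.

No, unsatisfiable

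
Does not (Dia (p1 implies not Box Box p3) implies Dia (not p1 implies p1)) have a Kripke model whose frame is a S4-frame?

1. not (Dia (p1 implies not Box Box p3) implies Dia (not p1 implies p1)), u
2. Dia (p1 implies not Box Box p3), u
3. not Dia (not p1 implies p1), u
4. not (not p1 implies p1), u
5. not p1, u
6. p1 implies not Box Box p3, v
7. not (not p1 implies p1), v
8. not p1, v
9. not Box Box p3, v
10. not Box p3, w
11. not (not p1 implies p1), w
12. not p1, w
13. not p3, x
14. not (not p1 implies p1), x
15. not p1, x
Accessibility: uRu, uRv, uRw, uRx, vRv, vRw, vRx, wRw, wRx, xRx

Satisfiable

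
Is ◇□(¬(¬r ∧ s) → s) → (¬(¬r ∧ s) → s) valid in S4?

No, not valid

Tableau for the negation ¬(◇□(¬(¬r ∧ s) → s) → (¬(¬r ∧ s) → s)):
1. ¬(◇□(¬(¬r ∧ s) → s) → (¬(¬r ∧ s) → s)), u
2. ◇□(¬(¬r ∧ s) → s), u
3. ¬(¬(¬r ∧ s) → s), u
4. ¬(¬r ∧ s), u
5. ¬s, u
6. □(¬(¬r ∧ s) → s), v
7. ¬(¬r ∧ s) → s, v
8. s, v
Accessibility: uRu, uRv, vRv
The negation has an open branch (countermodel exists).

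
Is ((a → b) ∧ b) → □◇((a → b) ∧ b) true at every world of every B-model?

Tableau for the negation ¬(((a → b) ∧ b) → □◇((a → b) ∧ b)):
1. ¬(((a → b) ∧ b) → □◇((a → b) ∧ b)), u
2. (a → b) ∧ b, u
3. ¬□◇((a → b) ∧ b), u
4. a → b, u
5. b, u
6. ¬◇((a → b) ∧ b), v
7. ¬((a → b) ∧ b), u
8. ¬((a → b) ∧ b), v
9. ¬(a → b), u
10. a, u
11. ¬b, u
Accessibility: uRu, uRv, vRu, vRv
Branch closes: b and ¬b both at u.
Every branch of the negation's tableau closes; the branch above is one of them.

Valid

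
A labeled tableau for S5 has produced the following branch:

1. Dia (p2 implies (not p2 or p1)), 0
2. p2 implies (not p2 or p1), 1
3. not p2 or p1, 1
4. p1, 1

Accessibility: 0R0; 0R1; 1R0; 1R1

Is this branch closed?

Not closed

There is no literal clash: for every atom and world, at most one sign appears.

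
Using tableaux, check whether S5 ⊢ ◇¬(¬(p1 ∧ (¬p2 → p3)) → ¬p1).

No, not valid

Tableau for the negation ¬◇¬(¬(p1 ∧ (¬p2 → p3)) → ¬p1):
1. ¬◇¬(¬(p1 ∧ (¬p2 → p3)) → ¬p1), u
2. ¬(p1 ∧ (¬p2 → p3)) → ¬p1, u   [¬◇-rule on 1 via uRu]
3. ¬p1, u   [→-rule on 2 (branches; this branch)]
Accessibility: uRu
The negation has an open branch (countermodel exists).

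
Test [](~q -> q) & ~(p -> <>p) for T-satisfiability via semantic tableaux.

Unsatisfiable

1. [](~q -> q) & ~(p -> <>p), w0
2. [](~q -> q), w0
3. ~(p -> <>p), w0
4. p, w0
5. ~<>p, w0
6. ~q -> q, w0
7. ~p, w0
Accessibility: w0Rw0
Branch closes: p and ~p both at w0.
(One branch shown.) All branches close.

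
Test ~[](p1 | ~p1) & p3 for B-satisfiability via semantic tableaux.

Unsatisfiable

1. ~[](p1 | ~p1) & p3, w0
2. ~[](p1 | ~p1), w0
3. p3, w0
4. ~(p1 | ~p1), w1
5. ~p1, w1
6. p1, w1
Accessibility: w0Rw0, w0Rw1, w1Rw0, w1Rw1
Branch closes: p1 and ~p1 both at w1.
(One branch shown.) All branches close.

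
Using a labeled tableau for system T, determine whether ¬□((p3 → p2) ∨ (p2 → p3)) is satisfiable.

Unsatisfiable

1. ¬□((p3 → p2) ∨ (p2 → p3)), w0
2. ¬((p3 → p2) ∨ (p2 → p3)), w1
3. ¬(p3 → p2), w1
4. ¬(p2 → p3), w1
5. p3, w1
6. ¬p2, w1
7. p2, w1
8. ¬p3, w1
Accessibility: w0Rw0, w0Rw1, w1Rw1
Branch closes: p2 and ¬p2 both at w1.
(One branch shown.) All branches close.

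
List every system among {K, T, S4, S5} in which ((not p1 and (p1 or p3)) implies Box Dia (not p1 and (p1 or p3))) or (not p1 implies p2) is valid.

S5

S5-tableau for the negation not (((not p1 and (p1 or p3)) implies Box Dia (not p1 and (p1 or p3))) or (not p1 implies p2)):
1. not (((not p1 and (p1 or p3)) implies Box Dia (not p1 and (p1 or p3))) or (not p1 implies p2)), 0
2. not ((not p1 and (p1 or p3)) implies Box Dia (not p1 and (p1 or p3))), 0
3. not (not p1 implies p2), 0
4. not p1 and (p1 or p3), 0
5. not Box Dia (not p1 and (p1 or p3)), 0
6. not p1, 0
7. not p2, 0
8. p1 or p3, 0
9. p3, 0
10. not Dia (not p1 and (p1 or p3)), 1
11. not (not p1 and (p1 or p3)), 0
12. not (not p1 and (p1 or p3)), 1
13. not (p1 or p3), 0
14. not p3, 0
Accessibility: 0R0, 0R1, 1R0, 1R1
Branch closes: p3 and not p3 both at 0.
Every branch closes (one shown): valid in S5.
S4-tableau for the negation not (((not p1 and (p1 or p3)) implies Box Dia (not p1 and (p1 or p3))) or (not p1 implies p2)):
1. not (((not p1 and (p1 or p3)) implies Box Dia (not p1 and (p1 or p3))) or (not p1 implies p2)), 0
2. not ((not p1 and (p1 or p3)) implies Box Dia (not p1 and (p1 or p3))), 0
3. not (not p1 implies p2), 0
4. not p1 and (p1 or p3), 0
5. not Box Dia (not p1 and (p1 or p3)), 0
6. not p1, 0
7. not p2, 0
8. p1 or p3, 0
9. p3, 0
10. not Dia (not p1 and (p1 or p3)), 1
11. not (not p1 and (p1 or p3)), 1
12. not (p1 or p3), 1
13. not p1, 1
14. not p3, 1
Accessibility: 0R0, 0R1, 1R1
Complete open branch: countermodel on an S4-frame, so not valid in S4, nor in K, T (the same frame is also a K-frame and a T-frame).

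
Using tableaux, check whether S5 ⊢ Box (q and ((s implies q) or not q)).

Invalid (countermodel exists)

Tableau for the negation not Box (q and ((s implies q) or not q)):
1. not Box (q and ((s implies q) or not q)), u
2. not (q and ((s implies q) or not q)), v   [neg-Box-rule on 1: fresh world v, uRv]
3. not q, v   [neg-and-rule on 2 (branches; this branch)]
Accessibility: uRu, uRv, vRu, vRv
The negation has an open branch (countermodel exists).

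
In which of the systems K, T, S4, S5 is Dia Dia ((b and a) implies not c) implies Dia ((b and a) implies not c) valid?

S4, S5

S4-tableau for the negation not (Dia Dia ((b and a) implies not c) implies Dia ((b and a) implies not c)):
1. not (Dia Dia ((b and a) implies not c) implies Dia ((b and a) implies not c)), 0
2. Dia Dia ((b and a) implies not c), 0   [neg-implies-rule on 1]
3. not Dia ((b and a) implies not c), 0   [neg-implies-rule on 1]
4. not ((b and a) implies not c), 0   [neg-Dia-rule on 3 via 0R0]
5. b and a, 0   [neg-implies-rule on 4]
6. c, 0   [neg-implies-rule on 4]
7. b, 0   [and-rule on 5]
8. a, 0   [and-rule on 5]
9. Dia ((b and a) implies not c), 1   [Dia-rule on 2: fresh world 1, 0R1]
10. not ((b and a) implies not c), 1   [neg-Dia-rule on 3 via 0R1]
11. b and a, 1   [neg-implies-rule on 10]
12. c, 1   [neg-implies-rule on 10]
13. b, 1   [and-rule on 11]
14. a, 1   [and-rule on 11]
15. (b and a) implies not c, 2   [Dia-rule on 9: fresh world 2, 1R2]
16. not ((b and a) implies not c), 2   [neg-Dia-rule on 3 via 0R2]
17. b and a, 2   [neg-implies-rule on 16]
18. c, 2   [neg-implies-rule on 16]
19. b, 2   [and-rule on 17]
20. a, 2   [and-rule on 17]
21. not (b and a), 2   [implies-rule on 15 (branches; this branch)]
22. not a, 2   [neg-and-rule on 21 (branches; this branch)]
Accessibility: 0R0, 0R1, 0R2, 1R1, 1R2, 2R2
Branch closes: a and not a both at 2.
Every branch closes (one shown): valid in S4, hence also in S5 (every theorem of S4 is a theorem of S5).
T-tableau for the negation not (Dia Dia ((b and a) implies not c) implies Dia ((b and a) implies not c)):
1. not (Dia Dia ((b and a) implies not c) implies Dia ((b and a) implies not c)), 0
2. Dia Dia ((b and a) implies not c), 0   [neg-implies-rule on 1]
3. not Dia ((b and a) implies not c), 0   [neg-implies-rule on 1]
4. not ((b and a) implies not c), 0   [neg-Dia-rule on 3 via 0R0]
5. b and a, 0   [neg-implies-rule on 4]
6. c, 0   [neg-implies-rule on 4]
7. b, 0   [and-rule on 5]
8. a, 0   [and-rule on 5]
9. Dia ((b and a) implies not c), 1   [Dia-rule on 2: fresh world 1, 0R1]
10. not ((b and a) implies not c), 1   [neg-Dia-rule on 3 via 0R1]
11. b and a, 1   [neg-implies-rule on 10]
12. c, 1   [neg-implies-rule on 10]
13. b, 1   [and-rule on 11]
14. a, 1   [and-rule on 11]
15. (b and a) implies not c, 2   [Dia-rule on 9: fresh world 2, 1R2]
16. not c, 2   [implies-rule on 15 (branches; this branch)]
Accessibility: 0R0, 0R1, 1R1, 1R2, 2R2
Complete open branch: countermodel on a T-frame, so not valid in T, nor in K (the same frame is also a K-frame).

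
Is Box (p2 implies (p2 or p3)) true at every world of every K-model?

Tableau for the negation not Box (p2 implies (p2 or p3)):
1. not Box (p2 implies (p2 or p3)), w0
2. not (p2 implies (p2 or p3)), w1
3. p2, w1
4. not (p2 or p3), w1
5. not p2, w1
6. not p3, w1
Accessibility: w0Rw1
Branch closes: p2 and not p2 both at w1.
Every branch of the negation's tableau closes; the branch above is one of them.

Valid in K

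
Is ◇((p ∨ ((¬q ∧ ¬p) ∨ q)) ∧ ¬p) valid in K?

Tableau for the negation ¬◇((p ∨ ((¬q ∧ ¬p) ∨ q)) ∧ ¬p):
1. ¬◇((p ∨ ((¬q ∧ ¬p) ∨ q)) ∧ ¬p), w0
The negation has an open branch (countermodel exists).

Invalid (countermodel exists)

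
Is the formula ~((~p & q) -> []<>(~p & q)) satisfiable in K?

Satisfiable (open branch found)

1. ~((~p & q) -> []<>(~p & q)), w0
2. ~p & q, w0
3. ~[]<>(~p & q), w0
4. ~p, w0
5. q, w0
6. ~<>(~p & q), w1
Accessibility: w0Rw1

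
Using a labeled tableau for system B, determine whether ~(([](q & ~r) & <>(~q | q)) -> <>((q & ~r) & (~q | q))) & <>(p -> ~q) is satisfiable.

1. ~(([](q & ~r) & <>(~q | q)) -> <>((q & ~r) & (~q | q))) & <>(p -> ~q), 0
2. ~(([](q & ~r) & <>(~q | q)) -> <>((q & ~r) & (~q | q))), 0   [&-rule on 1]
3. <>(p -> ~q), 0   [&-rule on 1]
4. [](q & ~r) & <>(~q | q), 0   [~->-rule on 2]
5. ~<>((q & ~r) & (~q | q)), 0   [~->-rule on 2]
6. [](q & ~r), 0   [&-rule on 4]
7. <>(~q | q), 0   [&-rule on 4]
8. ~((q & ~r) & (~q | q)), 0   [~<>-rule on 5 via 0R0]
9. q & ~r, 0   [[]-rule on 6 via 0R0]
10. q, 0   [&-rule on 9]
11. ~r, 0   [&-rule on 9]
12. ~(~q | q), 0   [~&-rule on 8 (branches; this branch)]
13. ~q, 0   [~|-rule on 12]
Accessibility: 0R0
Branch closes: q and ~q both at 0.
Every branch closes; the branch above is one of them.

Unsatisfiable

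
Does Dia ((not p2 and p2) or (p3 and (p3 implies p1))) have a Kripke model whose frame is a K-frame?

Satisfiable (open branch found)

1. Dia ((not p2 and p2) or (p3 and (p3 implies p1))), u
2. (not p2 and p2) or (p3 and (p3 implies p1)), v
3. p3 and (p3 implies p1), v
4. p3, v
5. p3 implies p1, v
6. p1, v
Accessibility: uRv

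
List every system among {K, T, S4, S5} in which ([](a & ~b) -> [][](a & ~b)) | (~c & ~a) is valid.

T-tableau for the negation ~(([](a & ~b) -> [][](a & ~b)) | (~c & ~a)):
1. ~(([](a & ~b) -> [][](a & ~b)) | (~c & ~a)), u
2. ~([](a & ~b) -> [][](a & ~b)), u
3. ~(~c & ~a), u
4. [](a & ~b), u
5. ~[][](a & ~b), u
6. a & ~b, u
7. a, u
8. ~b, u
9. ~[](a & ~b), v
10. a & ~b, v
11. a, v
12. ~b, v
13. ~(a & ~b), w
14. b, w
Accessibility: uRu, uRv, vRv, vRw, wRw
Complete open branch: countermodel on a T-frame, so not valid in T, nor in K (the same frame is also a K-frame).
S4-tableau for the negation ~(([](a & ~b) -> [][](a & ~b)) | (~c & ~a)):
1. ~(([](a & ~b) -> [][](a & ~b)) | (~c & ~a)), u
2. ~([](a & ~b) -> [][](a & ~b)), u
3. ~(~c & ~a), u
4. [](a & ~b), u
5. ~[][](a & ~b), u
6. a & ~b, u
7. a, u
8. ~b, u
9. ~[](a & ~b), v
10. a & ~b, v
11. a, v
12. ~b, v
13. ~(a & ~b), w
14. a & ~b, w
15. a, w
16. ~b, w
17. b, w
Accessibility: uRu, uRv, uRw, vRv, vRw, wRw
Branch closes: b and ~b both at w.
Every branch closes (one shown): valid in S4, hence also in S5 (every theorem of S4 is a theorem of S5).

S4, S5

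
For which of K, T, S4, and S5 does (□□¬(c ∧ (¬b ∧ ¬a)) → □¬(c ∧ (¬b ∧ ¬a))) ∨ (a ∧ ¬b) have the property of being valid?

T-tableau for the negation ¬((□□¬(c ∧ (¬b ∧ ¬a)) → □¬(c ∧ (¬b ∧ ¬a))) ∨ (a ∧ ¬b)):
1. ¬((□□¬(c ∧ (¬b ∧ ¬a)) → □¬(c ∧ (¬b ∧ ¬a))) ∨ (a ∧ ¬b)), w0
2. ¬(□□¬(c ∧ (¬b ∧ ¬a)) → □¬(c ∧ (¬b ∧ ¬a))), w0
3. ¬(a ∧ ¬b), w0
4. □□¬(c ∧ (¬b ∧ ¬a)), w0
5. ¬□¬(c ∧ (¬b ∧ ¬a)), w0
6. □¬(c ∧ (¬b ∧ ¬a)), w0
7. ¬(c ∧ (¬b ∧ ¬a)), w0
8. b, w0
9. ¬(¬b ∧ ¬a), w0
10. a, w0
11. c ∧ (¬b ∧ ¬a), w1
12. c, w1
13. ¬b ∧ ¬a, w1
14. ¬b, w1
15. ¬a, w1
16. □¬(c ∧ (¬b ∧ ¬a)), w1
17. ¬(c ∧ (¬b ∧ ¬a)), w1
18. ¬(¬b ∧ ¬a), w1
19. a, w1
Accessibility: w0Rw0, w0Rw1, w1Rw1
Branch closes: a and ¬a both at w1.
Every branch closes (one shown): valid in T, hence also in S4, S5 (every theorem of T is a theorem of S4 and S5).
K-tableau for the negation ¬((□□¬(c ∧ (¬b ∧ ¬a)) → □¬(c ∧ (¬b ∧ ¬a))) ∨ (a ∧ ¬b)):
1. ¬((□□¬(c ∧ (¬b ∧ ¬a)) → □¬(c ∧ (¬b ∧ ¬a))) ∨ (a ∧ ¬b)), w0
2. ¬(□□¬(c ∧ (¬b ∧ ¬a)) → □¬(c ∧ (¬b ∧ ¬a))), w0
3. ¬(a ∧ ¬b), w0
4. □□¬(c ∧ (¬b ∧ ¬a)), w0
5. ¬□¬(c ∧ (¬b ∧ ¬a)), w0
6. b, w0
7. c ∧ (¬b ∧ ¬a), w1
8. c, w1
9. ¬b ∧ ¬a, w1
10. ¬b, w1
11. ¬a, w1
12. □¬(c ∧ (¬b ∧ ¬a)), w1
Accessibility: w0Rw1
Complete open branch: countermodel on a K-frame, so not valid in K.

T, S4, S5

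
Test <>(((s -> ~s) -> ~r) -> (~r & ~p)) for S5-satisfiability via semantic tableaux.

Satisfiable (open branch found)

1. <>(((s -> ~s) -> ~r) -> (~r & ~p)), 0
2. ((s -> ~s) -> ~r) -> (~r & ~p), 1   [<>-rule on 1: fresh world 1, 0R1]
3. ~r & ~p, 1   [->-rule on 2 (branches; this branch)]
4. ~r, 1   [&-rule on 3]
5. ~p, 1   [&-rule on 3]
Accessibility: 0R0, 0R1, 1R0, 1R1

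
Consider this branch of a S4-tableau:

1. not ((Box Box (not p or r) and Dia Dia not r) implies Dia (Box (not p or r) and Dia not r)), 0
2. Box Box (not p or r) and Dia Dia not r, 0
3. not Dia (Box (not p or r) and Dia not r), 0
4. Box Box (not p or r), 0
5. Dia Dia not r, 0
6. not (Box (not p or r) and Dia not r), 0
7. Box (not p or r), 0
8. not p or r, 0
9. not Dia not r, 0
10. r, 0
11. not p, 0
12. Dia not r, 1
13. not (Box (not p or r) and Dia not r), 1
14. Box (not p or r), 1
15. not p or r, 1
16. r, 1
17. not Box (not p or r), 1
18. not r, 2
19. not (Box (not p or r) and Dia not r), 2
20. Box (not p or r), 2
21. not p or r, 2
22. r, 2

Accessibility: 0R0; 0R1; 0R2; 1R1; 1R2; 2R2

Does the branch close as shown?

Both r and not r appear at 2.

Yes, closed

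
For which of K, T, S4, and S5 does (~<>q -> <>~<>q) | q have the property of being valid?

K-tableau for the negation ~((~<>q -> <>~<>q) | q):
1. ~((~<>q -> <>~<>q) | q), w0
2. ~(~<>q -> <>~<>q), w0
3. ~q, w0
4. ~<>q, w0
5. ~<>~<>q, w0
Complete open branch: countermodel on a K-frame, so not valid in K.
T-tableau for the negation ~((~<>q -> <>~<>q) | q):
1. ~((~<>q -> <>~<>q) | q), w0
2. ~(~<>q -> <>~<>q), w0
3. ~q, w0
4. ~<>q, w0
5. ~<>~<>q, w0
6. <>q, w0
7. q, w1
8. ~q, w1
Accessibility: w0Rw0, w0Rw1, w1Rw1
Branch closes: q and ~q both at w1.
Every branch closes (one shown): valid in T, hence also in S4, S5 (every theorem of T is a theorem of S4 and S5).

T, S4, S5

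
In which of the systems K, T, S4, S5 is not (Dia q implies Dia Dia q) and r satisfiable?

K-tableau for the formula:
1. not (Dia q implies Dia Dia q) and r, u
2. not (Dia q implies Dia Dia q), u   [and-rule on 1]
3. r, u   [and-rule on 1]
4. Dia q, u   [neg-implies-rule on 2]
5. not Dia Dia q, u   [neg-implies-rule on 2]
6. q, v   [Dia-rule on 4: fresh world v, uRv]
7. not Dia q, v   [neg-Dia-rule on 5 via uRv]
Accessibility: uRv
Complete open branch: satisfiable in K.
T-tableau for the formula:
1. not (Dia q implies Dia Dia q) and r, u
2. not (Dia q implies Dia Dia q), u   [and-rule on 1]
3. r, u   [and-rule on 1]
4. Dia q, u   [neg-implies-rule on 2]
5. not Dia Dia q, u   [neg-implies-rule on 2]
6. not Dia q, u   [neg-Dia-rule on 5 via uRu]
7. not q, u   [neg-Dia-rule on 6 via uRu]
8. q, v   [Dia-rule on 4: fresh world v, uRv]
9. not Dia q, v   [neg-Dia-rule on 5 via uRv]
10. not q, v   [neg-Dia-rule on 6 via uRv]
Accessibility: uRu, uRv, vRv
Branch closes: q and not q both at v.
Every branch closes (one shown): unsatisfiable in T, hence also in S4, S5 (every S4/S5-frame is a T-frame).

K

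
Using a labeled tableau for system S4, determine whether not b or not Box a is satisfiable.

1. not b or not Box a, u
2. not Box a, u
3. not a, v
Accessibility: uRu, uRv, vRv

Satisfiable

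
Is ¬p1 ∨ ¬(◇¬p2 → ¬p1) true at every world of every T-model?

No, not valid

Tableau for the negation ¬(¬p1 ∨ ¬(◇¬p2 → ¬p1)):
1. ¬(¬p1 ∨ ¬(◇¬p2 → ¬p1)), w0
2. p1, w0   [¬∨-rule on 1]
3. ◇¬p2 → ¬p1, w0   [¬∨-rule on 1]
4. ¬◇¬p2, w0   [→-rule on 3 (branches; this branch)]
5. p2, w0   [¬◇-rule on 4 via w0Rw0]
Accessibility: w0Rw0
The negation has an open branch (countermodel exists).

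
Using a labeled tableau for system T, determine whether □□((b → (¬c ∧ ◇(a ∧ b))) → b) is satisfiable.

1. □□((b → (¬c ∧ ◇(a ∧ b))) → b), u
2. □((b → (¬c ∧ ◇(a ∧ b))) → b), u
3. (b → (¬c ∧ ◇(a ∧ b))) → b, u
4. b, u
Accessibility: uRu

Satisfiable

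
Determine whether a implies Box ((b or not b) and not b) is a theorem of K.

Not valid

Tableau for the negation not (a implies Box ((b or not b) and not b)):
1. not (a implies Box ((b or not b) and not b)), w0
2. a, w0
3. not Box ((b or not b) and not b), w0
4. not ((b or not b) and not b), w1
5. b, w1
Accessibility: w0Rw1
The negation has an open branch (countermodel exists).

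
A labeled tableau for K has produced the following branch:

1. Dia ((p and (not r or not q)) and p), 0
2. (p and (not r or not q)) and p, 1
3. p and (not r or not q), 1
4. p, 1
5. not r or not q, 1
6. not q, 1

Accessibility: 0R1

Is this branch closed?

No world carries both an atom and its negation.

Not closed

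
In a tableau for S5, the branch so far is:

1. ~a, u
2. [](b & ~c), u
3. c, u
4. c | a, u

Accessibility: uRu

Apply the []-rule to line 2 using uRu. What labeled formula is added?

b & ~c, u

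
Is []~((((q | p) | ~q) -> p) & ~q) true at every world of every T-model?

No, not valid

Tableau for the negation ~[]~((((q | p) | ~q) -> p) & ~q):
1. ~[]~((((q | p) | ~q) -> p) & ~q), w0
2. (((q | p) | ~q) -> p) & ~q, w1
3. ((q | p) | ~q) -> p, w1
4. ~q, w1
5. p, w1
Accessibility: w0Rw0, w0Rw1, w1Rw1
The negation has an open branch (countermodel exists).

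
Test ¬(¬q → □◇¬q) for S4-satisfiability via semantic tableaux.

1. ¬(¬q → □◇¬q), w0
2. ¬q, w0   [¬→-rule on 1]
3. ¬□◇¬q, w0   [¬→-rule on 1]
4. ¬◇¬q, w1   [¬□-rule on 3: fresh world w1, w0Rw1]
5. q, w1   [¬◇-rule on 4 via w1Rw1]
Accessibility: w0Rw0, w0Rw1, w1Rw1

Satisfiable (open branch found)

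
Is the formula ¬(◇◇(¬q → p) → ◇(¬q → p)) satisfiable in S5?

1. ¬(◇◇(¬q → p) → ◇(¬q → p)), 0
2. ◇◇(¬q → p), 0   [¬→-rule on 1]
3. ¬◇(¬q → p), 0   [¬→-rule on 1]
4. ¬(¬q → p), 0   [¬◇-rule on 3 via 0R0]
5. ¬q, 0   [¬→-rule on 4]
6. ¬p, 0   [¬→-rule on 4]
7. ◇(¬q → p), 1   [◇-rule on 2: fresh world 1, 0R1]
8. ¬(¬q → p), 1   [¬◇-rule on 3 via 0R1]
9. ¬q, 1   [¬→-rule on 8]
10. ¬p, 1   [¬→-rule on 8]
11. ¬q → p, 2   [◇-rule on 7: fresh world 2, 1R2]
12. ¬(¬q → p), 2   [¬◇-rule on 3 via 0R2]
13. ¬q, 2   [¬→-rule on 12]
14. ¬p, 2   [¬→-rule on 12]
15. p, 2   [→-rule on 11 (branches; this branch)]
Accessibility: 0R0, 0R1, 0R2, 1R0, 1R1, 1R2, 2R0, 2R1, 2R2
Branch closes: p and ¬p both at 2.
All branches of the tableau close; one closing branch shown above.

Unsatisfiable (every branch closes)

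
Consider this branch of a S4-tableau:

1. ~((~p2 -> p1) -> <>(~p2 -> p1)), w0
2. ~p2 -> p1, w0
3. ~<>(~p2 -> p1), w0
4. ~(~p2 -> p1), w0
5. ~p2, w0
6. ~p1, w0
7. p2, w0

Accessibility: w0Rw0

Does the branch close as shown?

Yes, closed

Both p2 and ~p2 appear at w0.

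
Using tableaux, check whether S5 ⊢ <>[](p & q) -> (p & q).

Tableau for the negation ~(<>[](p & q) -> (p & q)):
1. ~(<>[](p & q) -> (p & q)), 0
2. <>[](p & q), 0
3. ~(p & q), 0
4. ~q, 0
5. [](p & q), 1
6. p & q, 0
7. p, 0
8. q, 0
Accessibility: 0R0, 0R1, 1R0, 1R1
Branch closes: q and ~q both at 0.
Every branch of the negation's tableau closes; the branch above is one of them.

Valid in S5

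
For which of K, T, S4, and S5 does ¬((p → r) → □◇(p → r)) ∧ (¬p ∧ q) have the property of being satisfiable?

K, T, S4

S5-tableau for the formula:
1. ¬((p → r) → □◇(p → r)) ∧ (¬p ∧ q), 0
2. ¬((p → r) → □◇(p → r)), 0
3. ¬p ∧ q, 0
4. p → r, 0
5. ¬□◇(p → r), 0
6. ¬p, 0
7. q, 0
8. r, 0
9. ¬◇(p → r), 1
10. ¬(p → r), 0
11. p, 0
12. ¬r, 0
Accessibility: 0R0, 0R1, 1R0, 1R1
Branch closes: p and ¬p both at 0.
Every branch closes (one shown): unsatisfiable in S5.
S4-tableau for the formula:
1. ¬((p → r) → □◇(p → r)) ∧ (¬p ∧ q), 0
2. ¬((p → r) → □◇(p → r)), 0
3. ¬p ∧ q, 0
4. p → r, 0
5. ¬□◇(p → r), 0
6. ¬p, 0
7. q, 0
8. r, 0
9. ¬◇(p → r), 1
10. ¬(p → r), 1
11. p, 1
12. ¬r, 1
Accessibility: 0R0, 0R1, 1R1
Complete open branch: satisfiable in S4, hence also in K, T (this S4-model is also a K-model and a T-model).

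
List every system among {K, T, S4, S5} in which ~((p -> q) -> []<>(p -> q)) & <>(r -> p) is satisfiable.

K, T, S4

S5-tableau for the formula:
1. ~((p -> q) -> []<>(p -> q)) & <>(r -> p), w0
2. ~((p -> q) -> []<>(p -> q)), w0
3. <>(r -> p), w0
4. p -> q, w0
5. ~[]<>(p -> q), w0
6. q, w0
7. r -> p, w1
8. p, w1
9. ~<>(p -> q), w2
10. ~(p -> q), w0
11. p, w0
12. ~q, w0
Accessibility: w0Rw0, w0Rw1, w0Rw2, w1Rw0, w1Rw1, w1Rw2, w2Rw0, w2Rw1, w2Rw2
Branch closes: q and ~q both at w0.
Every branch closes (one shown): unsatisfiable in S5.
S4-tableau for the formula:
1. ~((p -> q) -> []<>(p -> q)) & <>(r -> p), w0
2. ~((p -> q) -> []<>(p -> q)), w0
3. <>(r -> p), w0
4. p -> q, w0
5. ~[]<>(p -> q), w0
6. q, w0
7. r -> p, w1
8. p, w1
9. ~<>(p -> q), w2
10. ~(p -> q), w2
11. p, w2
12. ~q, w2
Accessibility: w0Rw0, w0Rw1, w0Rw2, w1Rw1, w2Rw2
Complete open branch: satisfiable in S4, hence also in K, T (this S4-model is also a K-model and a T-model).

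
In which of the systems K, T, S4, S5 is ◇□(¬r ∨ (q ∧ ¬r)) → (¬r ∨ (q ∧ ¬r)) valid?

S5

S4-tableau for the negation ¬(◇□(¬r ∨ (q ∧ ¬r)) → (¬r ∨ (q ∧ ¬r))):
1. ¬(◇□(¬r ∨ (q ∧ ¬r)) → (¬r ∨ (q ∧ ¬r))), w0
2. ◇□(¬r ∨ (q ∧ ¬r)), w0
3. ¬(¬r ∨ (q ∧ ¬r)), w0
4. r, w0
5. ¬(q ∧ ¬r), w0
6. □(¬r ∨ (q ∧ ¬r)), w1
7. ¬r ∨ (q ∧ ¬r), w1
8. q ∧ ¬r, w1
9. q, w1
10. ¬r, w1
Accessibility: w0Rw0, w0Rw1, w1Rw1
Complete open branch: countermodel on an S4-frame, so not valid in S4, nor in K, T (the same frame is also a K-frame and a T-frame).
S5-tableau for the negation ¬(◇□(¬r ∨ (q ∧ ¬r)) → (¬r ∨ (q ∧ ¬r))):
1. ¬(◇□(¬r ∨ (q ∧ ¬r)) → (¬r ∨ (q ∧ ¬r))), w0
2. ◇□(¬r ∨ (q ∧ ¬r)), w0
3. ¬(¬r ∨ (q ∧ ¬r)), w0
4. r, w0
5. ¬(q ∧ ¬r), w0
6. □(¬r ∨ (q ∧ ¬r)), w1
7. ¬r ∨ (q ∧ ¬r), w0
8. ¬r ∨ (q ∧ ¬r), w1
9. q ∧ ¬r, w0
10. q, w0
11. ¬r, w0
Accessibility: w0Rw0, w0Rw1, w1Rw0, w1Rw1
Branch closes: r and ¬r both at w0.
Every branch closes (one shown): valid in S5.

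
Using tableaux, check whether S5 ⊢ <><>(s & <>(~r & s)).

Tableau for the negation ~<><>(s & <>(~r & s)):
1. ~<><>(s & <>(~r & s)), w0
2. ~<>(s & <>(~r & s)), w0
3. ~(s & <>(~r & s)), w0
4. ~<>(~r & s), w0
5. ~(~r & s), w0
6. ~s, w0
Accessibility: w0Rw0
The negation has an open branch (countermodel exists).

Invalid (countermodel exists)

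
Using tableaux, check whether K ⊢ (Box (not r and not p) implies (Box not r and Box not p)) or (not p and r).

Tableau for the negation not ((Box (not r and not p) implies (Box not r and Box not p)) or (not p and r)):
1. not ((Box (not r and not p) implies (Box not r and Box not p)) or (not p and r)), 0
2. not (Box (not r and not p) implies (Box not r and Box not p)), 0
3. not (not p and r), 0
4. Box (not r and not p), 0
5. not (Box not r and Box not p), 0
6. not r, 0
7. not Box not p, 0
8. p, 1
9. not r and not p, 1
10. not r, 1
11. not p, 1
Accessibility: 0R1
Branch closes: p and not p both at 1.
Every branch of the negation's tableau closes; the branch above is one of them.

Valid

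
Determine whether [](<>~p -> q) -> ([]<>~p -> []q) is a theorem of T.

Valid in T

Tableau for the negation ~([](<>~p -> q) -> ([]<>~p -> []q)):
1. ~([](<>~p -> q) -> ([]<>~p -> []q)), u
2. [](<>~p -> q), u
3. ~([]<>~p -> []q), u
4. []<>~p, u
5. ~[]q, u
6. <>~p -> q, u
7. <>~p, u
8. q, u
9. ~q, v
10. <>~p -> q, v
11. <>~p, v
12. ~<>~p, v
13. p, v
14. ~p, w
15. <>~p -> q, w
16. <>~p, w
17. q, w
18. ~p, x
19. p, x
Accessibility: uRu, uRv, uRw, vRv, vRx, wRw, xRx
Branch closes: p and ~p both at x.
Every branch of the negation's tableau closes; the branch above is one of them.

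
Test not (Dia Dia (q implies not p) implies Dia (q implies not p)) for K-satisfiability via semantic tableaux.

Satisfiable (open branch found)

1. not (Dia Dia (q implies not p) implies Dia (q implies not p)), w0
2. Dia Dia (q implies not p), w0
3. not Dia (q implies not p), w0
4. Dia (q implies not p), w1
5. not (q implies not p), w1
6. q, w1
7. p, w1
8. q implies not p, w2
9. not p, w2
Accessibility: w0Rw1, w1Rw2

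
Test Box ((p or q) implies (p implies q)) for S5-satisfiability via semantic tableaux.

Satisfiable (open branch found)

1. Box ((p or q) implies (p implies q)), 0
2. (p or q) implies (p implies q), 0
3. p implies q, 0
4. q, 0
Accessibility: 0R0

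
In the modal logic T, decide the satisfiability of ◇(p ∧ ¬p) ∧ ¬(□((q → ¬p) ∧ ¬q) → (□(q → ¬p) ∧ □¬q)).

No, unsatisfiable

1. ◇(p ∧ ¬p) ∧ ¬(□((q → ¬p) ∧ ¬q) → (□(q → ¬p) ∧ □¬q)), 0
2. ◇(p ∧ ¬p), 0
3. ¬(□((q → ¬p) ∧ ¬q) → (□(q → ¬p) ∧ □¬q)), 0
4. □((q → ¬p) ∧ ¬q), 0
5. ¬(□(q → ¬p) ∧ □¬q), 0
6. (q → ¬p) ∧ ¬q, 0
7. q → ¬p, 0
8. ¬q, 0
9. ¬□¬q, 0
10. ¬p, 0
11. p ∧ ¬p, 1
12. p, 1
13. ¬p, 1
Accessibility: 0R0, 0R1, 1R1
Branch closes: p and ¬p both at 1.
(One branch shown.) All branches close.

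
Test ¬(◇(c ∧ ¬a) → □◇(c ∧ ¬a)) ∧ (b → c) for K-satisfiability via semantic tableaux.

Satisfiable

1. ¬(◇(c ∧ ¬a) → □◇(c ∧ ¬a)) ∧ (b → c), w0
2. ¬(◇(c ∧ ¬a) → □◇(c ∧ ¬a)), w0
3. b → c, w0
4. ◇(c ∧ ¬a), w0
5. ¬□◇(c ∧ ¬a), w0
6. c, w0
7. c ∧ ¬a, w1
8. c, w1
9. ¬a, w1
10. ¬◇(c ∧ ¬a), w2
Accessibility: w0Rw1, w0Rw2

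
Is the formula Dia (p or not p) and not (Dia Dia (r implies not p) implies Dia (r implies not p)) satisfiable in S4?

Unsatisfiable

1. Dia (p or not p) and not (Dia Dia (r implies not p) implies Dia (r implies not p)), w0
2. Dia (p or not p), w0   [and-rule on 1]
3. not (Dia Dia (r implies not p) implies Dia (r implies not p)), w0   [and-rule on 1]
4. Dia Dia (r implies not p), w0   [neg-implies-rule on 3]
5. not Dia (r implies not p), w0   [neg-implies-rule on 3]
6. not (r implies not p), w0   [neg-Dia-rule on 5 via w0Rw0]
7. r, w0   [neg-implies-rule on 6]
8. p, w0   [neg-implies-rule on 6]
9. p or not p, w1   [Dia-rule on 2: fresh world w1, w0Rw1]
10. not (r implies not p), w1   [neg-Dia-rule on 5 via w0Rw1]
11. r, w1   [neg-implies-rule on 10]
12. p, w1   [neg-implies-rule on 10]
13. Dia (r implies not p), w2   [Dia-rule on 4: fresh world w2, w0Rw2]
14. not (r implies not p), w2   [neg-Dia-rule on 5 via w0Rw2]
15. r, w2   [neg-implies-rule on 14]
16. p, w2   [neg-implies-rule on 14]
17. r implies not p, w3   [Dia-rule on 13: fresh world w3, w2Rw3]
18. not (r implies not p), w3   [neg-Dia-rule on 5 via w0Rw3]
19. r, w3   [neg-implies-rule on 18]
20. p, w3   [neg-implies-rule on 18]
21. not p, w3   [implies-rule on 17 (branches; this branch)]
Accessibility: w0Rw0, w0Rw1, w0Rw2, w0Rw3, w1Rw1, w2Rw2, w2Rw3, w3Rw3
Branch closes: p and not p both at w3.
(One branch shown.) All branches close.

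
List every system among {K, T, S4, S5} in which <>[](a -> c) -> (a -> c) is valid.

S5-tableau for the negation ~(<>[](a -> c) -> (a -> c)):
1. ~(<>[](a -> c) -> (a -> c)), 0
2. <>[](a -> c), 0
3. ~(a -> c), 0
4. a, 0
5. ~c, 0
6. [](a -> c), 1
7. a -> c, 0
8. a -> c, 1
9. c, 0
Accessibility: 0R0, 0R1, 1R0, 1R1
Branch closes: c and ~c both at 0.
Every branch closes (one shown): valid in S5.
S4-tableau for the negation ~(<>[](a -> c) -> (a -> c)):
1. ~(<>[](a -> c) -> (a -> c)), 0
2. <>[](a -> c), 0
3. ~(a -> c), 0
4. a, 0
5. ~c, 0
6. [](a -> c), 1
7. a -> c, 1
8. c, 1
Accessibility: 0R0, 0R1, 1R1
Complete open branch: countermodel on an S4-frame, so not valid in S4, nor in K, T (the same frame is also a K-frame and a T-frame).

S5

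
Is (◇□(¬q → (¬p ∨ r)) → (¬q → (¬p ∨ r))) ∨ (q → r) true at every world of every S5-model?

Yes, valid

Tableau for the negation ¬((◇□(¬q → (¬p ∨ r)) → (¬q → (¬p ∨ r))) ∨ (q → r)):
1. ¬((◇□(¬q → (¬p ∨ r)) → (¬q → (¬p ∨ r))) ∨ (q → r)), w0
2. ¬(◇□(¬q → (¬p ∨ r)) → (¬q → (¬p ∨ r))), w0
3. ¬(q → r), w0
4. ◇□(¬q → (¬p ∨ r)), w0
5. ¬(¬q → (¬p ∨ r)), w0
6. q, w0
7. ¬r, w0
8. ¬q, w0
9. ¬(¬p ∨ r), w0
Accessibility: w0Rw0
Branch closes: q and ¬q both at w0.
All branches of the negation close; one closing branch shown above.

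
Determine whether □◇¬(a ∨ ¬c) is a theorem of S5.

Tableau for the negation ¬□◇¬(a ∨ ¬c):
1. ¬□◇¬(a ∨ ¬c), u
2. ¬◇¬(a ∨ ¬c), v   [¬□-rule on 1: fresh world v, uRv]
3. a ∨ ¬c, u   [¬◇-rule on 2 via vRu]
4. a ∨ ¬c, v   [¬◇-rule on 2 via vRv]
5. ¬c, u   [∨-rule on 3 (branches; this branch)]
6. ¬c, v   [∨-rule on 4 (branches; this branch)]
Accessibility: uRu, uRv, vRu, vRv
The negation has an open branch (countermodel exists).

No, not valid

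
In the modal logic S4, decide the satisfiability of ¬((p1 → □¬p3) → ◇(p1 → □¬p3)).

1. ¬((p1 → □¬p3) → ◇(p1 → □¬p3)), w0
2. p1 → □¬p3, w0
3. ¬◇(p1 → □¬p3), w0
4. ¬(p1 → □¬p3), w0
5. p1, w0
6. ¬□¬p3, w0
7. □¬p3, w0
8. ¬p3, w0
9. p3, w1
10. ¬(p1 → □¬p3), w1
11. p1, w1
12. ¬□¬p3, w1
13. ¬p3, w1
Accessibility: w0Rw0, w0Rw1, w1Rw1
Branch closes: p3 and ¬p3 both at w1.
(One branch shown.) All branches close.

Unsatisfiable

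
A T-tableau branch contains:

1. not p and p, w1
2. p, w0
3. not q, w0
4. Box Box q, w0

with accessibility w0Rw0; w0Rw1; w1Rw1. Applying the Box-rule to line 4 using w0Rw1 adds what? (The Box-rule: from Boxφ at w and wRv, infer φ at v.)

Box q, w1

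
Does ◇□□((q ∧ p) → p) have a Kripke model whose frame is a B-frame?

1. ◇□□((q ∧ p) → p), 0
2. □□((q ∧ p) → p), 1
3. □((q ∧ p) → p), 0
4. □((q ∧ p) → p), 1
5. (q ∧ p) → p, 0
6. (q ∧ p) → p, 1
7. p, 0
8. p, 1
Accessibility: 0R0, 0R1, 1R0, 1R1

Yes, satisfiable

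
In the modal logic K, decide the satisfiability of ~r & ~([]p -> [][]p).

Satisfiable

1. ~r & ~([]p -> [][]p), u
2. ~r, u   [&-rule on 1]
3. ~([]p -> [][]p), u   [&-rule on 1]
4. []p, u   [~->-rule on 3]
5. ~[][]p, u   [~->-rule on 3]
6. ~[]p, v   [~[]-rule on 5: fresh world v, uRv]
7. p, v   [[]-rule on 4 via uRv]
8. ~p, w   [~[]-rule on 6: fresh world w, vRw]
Accessibility: uRv, vRw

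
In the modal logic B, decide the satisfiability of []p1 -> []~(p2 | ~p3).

Yes, satisfiable

1. []p1 -> []~(p2 | ~p3), u
2. []~(p2 | ~p3), u
3. ~(p2 | ~p3), u
4. ~p2, u
5. p3, u
Accessibility: uRu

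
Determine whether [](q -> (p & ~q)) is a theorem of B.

Tableau for the negation ~[](q -> (p & ~q)):
1. ~[](q -> (p & ~q)), 0
2. ~(q -> (p & ~q)), 1   [~[]-rule on 1: fresh world 1, 0R1]
3. q, 1   [~->-rule on 2]
4. ~(p & ~q), 1   [~->-rule on 2]
Accessibility: 0R0, 0R1, 1R0, 1R1
The negation has an open branch (countermodel exists).

Not valid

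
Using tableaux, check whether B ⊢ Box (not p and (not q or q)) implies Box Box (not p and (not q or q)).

Not valid

Tableau for the negation not (Box (not p and (not q or q)) implies Box Box (not p and (not q or q))):
1. not (Box (not p and (not q or q)) implies Box Box (not p and (not q or q))), u
2. Box (not p and (not q or q)), u   [neg-implies-rule on 1]
3. not Box Box (not p and (not q or q)), u   [neg-implies-rule on 1]
4. not p and (not q or q), u   [Box-rule on 2 via uRu]
5. not p, u   [and-rule on 4]
6. not q or q, u   [and-rule on 4]
7. q, u   [or-rule on 6 (branches; this branch)]
8. not Box (not p and (not q or q)), v   [neg-Box-rule on 3: fresh world v, uRv]
9. not p and (not q or q), v   [Box-rule on 2 via uRv]
10. not p, v   [and-rule on 9]
11. not q or q, v   [and-rule on 9]
12. q, v   [or-rule on 11 (branches; this branch)]
13. not (not p and (not q or q)), w   [neg-Box-rule on 8: fresh world w, vRw]
14. p, w   [neg-and-rule on 13 (branches; this branch)]
Accessibility: uRu, uRv, vRu, vRv, vRw, wRv, wRw
The negation has an open branch (countermodel exists).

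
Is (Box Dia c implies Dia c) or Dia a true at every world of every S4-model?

Valid in S4

Tableau for the negation not ((Box Dia c implies Dia c) or Dia a):
1. not ((Box Dia c implies Dia c) or Dia a), w0
2. not (Box Dia c implies Dia c), w0   [neg-or-rule on 1]
3. not Dia a, w0   [neg-or-rule on 1]
4. Box Dia c, w0   [neg-implies-rule on 2]
5. not Dia c, w0   [neg-implies-rule on 2]
6. not a, w0   [neg-Dia-rule on 3 via w0Rw0]
7. Dia c, w0   [Box-rule on 4 via w0Rw0]
8. not c, w0   [neg-Dia-rule on 5 via w0Rw0]
9. c, w1   [Dia-rule on 7: fresh world w1, w0Rw1]
10. not a, w1   [neg-Dia-rule on 3 via w0Rw1]
11. Dia c, w1   [Box-rule on 4 via w0Rw1]
12. not c, w1   [neg-Dia-rule on 5 via w0Rw1]
Accessibility: w0Rw0, w0Rw1, w1Rw1
Branch closes: c and not c both at w1.
All branches of the negation close; one closing branch shown above.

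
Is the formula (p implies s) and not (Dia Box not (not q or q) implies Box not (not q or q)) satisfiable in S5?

No, unsatisfiable

1. (p implies s) and not (Dia Box not (not q or q) implies Box not (not q or q)), u
2. p implies s, u
3. not (Dia Box not (not q or q) implies Box not (not q or q)), u
4. Dia Box not (not q or q), u
5. not Box not (not q or q), u
6. s, u
7. Box not (not q or q), v
8. not (not q or q), u
9. q, u
10. not q, u
Accessibility: uRu, uRv, vRu, vRv
Branch closes: q and not q both at u.
All branches of the tableau close; one closing branch shown above.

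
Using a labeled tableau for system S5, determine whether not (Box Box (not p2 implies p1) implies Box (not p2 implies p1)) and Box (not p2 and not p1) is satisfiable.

No, unsatisfiable

1. not (Box Box (not p2 implies p1) implies Box (not p2 implies p1)) and Box (not p2 and not p1), w0
2. not (Box Box (not p2 implies p1) implies Box (not p2 implies p1)), w0   [and-rule on 1]
3. Box (not p2 and not p1), w0   [and-rule on 1]
4. Box Box (not p2 implies p1), w0   [neg-implies-rule on 2]
5. not Box (not p2 implies p1), w0   [neg-implies-rule on 2]
6. not p2 and not p1, w0   [Box-rule on 3 via w0Rw0]
7. not p2, w0   [and-rule on 6]
8. not p1, w0   [and-rule on 6]
9. Box (not p2 implies p1), w0   [Box-rule on 4 via w0Rw0]
10. not p2 implies p1, w0   [Box-rule on 9 via w0Rw0]
11. p1, w0   [implies-rule on 10 (branches; this branch)]
Accessibility: w0Rw0
Branch closes: p1 and not p1 both at w0.
Every branch closes; the branch above is one of them.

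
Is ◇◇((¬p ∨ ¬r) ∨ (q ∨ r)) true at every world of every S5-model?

Tableau for the negation ¬◇◇((¬p ∨ ¬r) ∨ (q ∨ r)):
1. ¬◇◇((¬p ∨ ¬r) ∨ (q ∨ r)), u
2. ¬◇((¬p ∨ ¬r) ∨ (q ∨ r)), u
3. ¬((¬p ∨ ¬r) ∨ (q ∨ r)), u
4. ¬(¬p ∨ ¬r), u
5. ¬(q ∨ r), u
6. p, u
7. r, u
8. ¬q, u
9. ¬r, u
Accessibility: uRu
Branch closes: r and ¬r both at u.
All branches of the negation close; one closing branch shown above.

Valid in S5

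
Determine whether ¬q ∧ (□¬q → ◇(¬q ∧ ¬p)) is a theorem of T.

Invalid (countermodel exists)

Tableau for the negation ¬(¬q ∧ (□¬q → ◇(¬q ∧ ¬p))):
1. ¬(¬q ∧ (□¬q → ◇(¬q ∧ ¬p))), w0
2. ¬(□¬q → ◇(¬q ∧ ¬p)), w0
3. □¬q, w0
4. ¬◇(¬q ∧ ¬p), w0
5. ¬q, w0
6. ¬(¬q ∧ ¬p), w0
7. p, w0
Accessibility: w0Rw0
The negation has an open branch (countermodel exists).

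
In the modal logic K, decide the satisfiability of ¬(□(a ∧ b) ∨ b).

1. ¬(□(a ∧ b) ∨ b), u
2. ¬□(a ∧ b), u
3. ¬b, u
4. ¬(a ∧ b), v
5. ¬b, v
Accessibility: uRv

Satisfiable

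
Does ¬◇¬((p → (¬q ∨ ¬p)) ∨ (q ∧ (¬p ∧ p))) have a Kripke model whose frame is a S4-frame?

1. ¬◇¬((p → (¬q ∨ ¬p)) ∨ (q ∧ (¬p ∧ p))), u
2. (p → (¬q ∨ ¬p)) ∨ (q ∧ (¬p ∧ p)), u
3. p → (¬q ∨ ¬p), u
4. ¬q ∨ ¬p, u
5. ¬p, u
Accessibility: uRu

Yes, satisfiable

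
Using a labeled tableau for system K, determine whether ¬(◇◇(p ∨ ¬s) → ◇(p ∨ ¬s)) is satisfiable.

Satisfiable

1. ¬(◇◇(p ∨ ¬s) → ◇(p ∨ ¬s)), 0
2. ◇◇(p ∨ ¬s), 0
3. ¬◇(p ∨ ¬s), 0
4. ◇(p ∨ ¬s), 1
5. ¬(p ∨ ¬s), 1
6. ¬p, 1
7. s, 1
8. p ∨ ¬s, 2
9. ¬s, 2
Accessibility: 0R1, 1R2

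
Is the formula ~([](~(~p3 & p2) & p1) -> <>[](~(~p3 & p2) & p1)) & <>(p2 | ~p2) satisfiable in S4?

No, unsatisfiable

1. ~([](~(~p3 & p2) & p1) -> <>[](~(~p3 & p2) & p1)) & <>(p2 | ~p2), w0
2. ~([](~(~p3 & p2) & p1) -> <>[](~(~p3 & p2) & p1)), w0
3. <>(p2 | ~p2), w0
4. [](~(~p3 & p2) & p1), w0
5. ~<>[](~(~p3 & p2) & p1), w0
6. ~(~p3 & p2) & p1, w0
7. ~(~p3 & p2), w0
8. p1, w0
9. ~[](~(~p3 & p2) & p1), w0
10. ~p2, w0
11. p2 | ~p2, w1
12. ~(~p3 & p2) & p1, w1
13. ~(~p3 & p2), w1
14. p1, w1
15. ~[](~(~p3 & p2) & p1), w1
16. ~p2, w1
17. ~(~(~p3 & p2) & p1), w2
18. ~(~p3 & p2) & p1, w2
19. ~(~p3 & p2), w2
20. p1, w2
21. ~[](~(~p3 & p2) & p1), w2
22. ~p3 & p2, w2
23. ~p3, w2
24. p2, w2
25. ~p2, w2
Accessibility: w0Rw0, w0Rw1, w0Rw2, w1Rw1, w2Rw2
Branch closes: p2 and ~p2 both at w2.
Every branch closes; the branch above is one of them.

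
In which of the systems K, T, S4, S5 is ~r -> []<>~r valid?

S5-tableau for the negation ~(~r -> []<>~r):
1. ~(~r -> []<>~r), 0
2. ~r, 0
3. ~[]<>~r, 0
4. ~<>~r, 1
5. r, 0
Accessibility: 0R0, 0R1, 1R0, 1R1
Branch closes: r and ~r both at 0.
Every branch closes (one shown): valid in S5.
S4-tableau for the negation ~(~r -> []<>~r):
1. ~(~r -> []<>~r), 0
2. ~r, 0
3. ~[]<>~r, 0
4. ~<>~r, 1
5. r, 1
Accessibility: 0R0, 0R1, 1R1
Complete open branch: countermodel on an S4-frame, so not valid in S4, nor in K, T (the same frame is also a K-frame and a T-frame).

S5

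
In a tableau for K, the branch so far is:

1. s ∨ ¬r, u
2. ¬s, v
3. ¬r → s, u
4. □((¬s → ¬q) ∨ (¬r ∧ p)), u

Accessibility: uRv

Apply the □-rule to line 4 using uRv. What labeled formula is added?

(¬s → ¬q) ∨ (¬r ∧ p), v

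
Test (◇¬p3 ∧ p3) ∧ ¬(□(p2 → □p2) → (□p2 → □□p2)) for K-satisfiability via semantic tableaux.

1. (◇¬p3 ∧ p3) ∧ ¬(□(p2 → □p2) → (□p2 → □□p2)), u
2. ◇¬p3 ∧ p3, u
3. ¬(□(p2 → □p2) → (□p2 → □□p2)), u
4. ◇¬p3, u
5. p3, u
6. □(p2 → □p2), u
7. ¬(□p2 → □□p2), u
8. □p2, u
9. ¬□□p2, u
10. ¬p3, v
11. p2 → □p2, v
12. p2, v
13. □p2, v
14. ¬□p2, w
15. p2 → □p2, w
16. p2, w
17. □p2, w
18. ¬p2, x
19. p2, x
Accessibility: uRv, uRw, wRx
Branch closes: p2 and ¬p2 both at x.
All branches of the tableau close; one closing branch shown above.

Unsatisfiable (every branch closes)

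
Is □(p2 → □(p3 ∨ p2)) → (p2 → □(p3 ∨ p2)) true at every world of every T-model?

Tableau for the negation ¬(□(p2 → □(p3 ∨ p2)) → (p2 → □(p3 ∨ p2))):
1. ¬(□(p2 → □(p3 ∨ p2)) → (p2 → □(p3 ∨ p2))), w0
2. □(p2 → □(p3 ∨ p2)), w0   [¬→-rule on 1]
3. ¬(p2 → □(p3 ∨ p2)), w0   [¬→-rule on 1]
4. p2, w0   [¬→-rule on 3]
5. ¬□(p3 ∨ p2), w0   [¬→-rule on 3]
6. p2 → □(p3 ∨ p2), w0   [□-rule on 2 via w0Rw0]
7. □(p3 ∨ p2), w0   [→-rule on 6 (branches; this branch)]
8. p3 ∨ p2, w0   [□-rule on 7 via w0Rw0]
9. ¬(p3 ∨ p2), w1   [¬□-rule on 5: fresh world w1, w0Rw1]
10. ¬p3, w1   [¬∨-rule on 9]
11. ¬p2, w1   [¬∨-rule on 9]
12. p2 → □(p3 ∨ p2), w1   [□-rule on 2 via w0Rw1]
13. p3 ∨ p2, w1   [□-rule on 7 via w0Rw1]
14. □(p3 ∨ p2), w1   [→-rule on 12 (branches; this branch)]
15. p2, w1   [∨-rule on 13 (branches; this branch)]
Accessibility: w0Rw0, w0Rw1, w1Rw1
Branch closes: p2 and ¬p2 both at w1.
Every branch of the negation's tableau closes; the branch above is one of them.

Valid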